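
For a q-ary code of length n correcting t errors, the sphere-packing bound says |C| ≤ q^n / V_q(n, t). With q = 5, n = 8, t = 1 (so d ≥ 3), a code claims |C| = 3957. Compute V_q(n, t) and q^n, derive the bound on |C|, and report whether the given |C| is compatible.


V_q(n, t) = 33, q^n = 390625, Hamming bound = 11837, |C| = 3957 ≤ bound (satisfied).

Step 1: Compute V_q(n, t) = Σ_{j=0}^1 C(n, j) (q−1)^j.
  j = 0: C(8,0)·(4)^0 = 1·1 = 1.
  j = 1: C(8,1)·(4)^1 = 8·4 = 32.
  V_q(n, t) = 1 + 32 = 33.
Step 2: q^n = 5^8 = 390625.
Step 3: Hamming bound ⌊q^n / V_q(n,t)⌋ = ⌊390625/33⌋ = 11837.
Step 4: Compare |C| = 3957 to 11837: satisfied.
The claimed |C| lies below the Hamming bound.


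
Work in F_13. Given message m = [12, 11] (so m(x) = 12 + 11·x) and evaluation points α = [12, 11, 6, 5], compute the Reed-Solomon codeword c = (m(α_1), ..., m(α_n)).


c = [1, 3, 0, 2]

Message polynomial: m(x) = 12 + 11·x (mod 13).
For each evaluation point α_i, compute m(α_i) mod 13:
  α_1 = 12: Horner steps 11 → 1, so m(12) = 1.
  α_2 = 11: Horner steps 11 → 3, so m(11) = 3.
  α_3 = 6: Horner steps 11 → 0, so m(6) = 0.
  α_4 = 5: Horner steps 11 → 2, so m(5) = 2.
Codeword c = [1, 3, 0, 2] ∈ F_13^4.


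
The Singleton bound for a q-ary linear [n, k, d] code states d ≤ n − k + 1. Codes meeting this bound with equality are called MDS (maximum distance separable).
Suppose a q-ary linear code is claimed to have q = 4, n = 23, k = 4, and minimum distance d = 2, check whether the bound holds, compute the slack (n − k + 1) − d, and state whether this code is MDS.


Singleton RHS = n − k + 1 = 20, slack = 18, bound satisfied, not MDS.

Singleton bound: d ≤ n − k + 1.
Here n = 23, k = 4, so n − k + 1 = 20.
Given d = 2, check d ≤ 20: YES.
Slack = (n − k + 1) − d = 18.
The code is NOT MDS (slack = 18 > 0).
Description: the claimed parameters are [23, 4, 2]_4; such a code would be non-MDS.


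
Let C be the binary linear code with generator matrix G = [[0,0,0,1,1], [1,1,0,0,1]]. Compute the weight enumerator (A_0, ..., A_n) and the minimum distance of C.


Weight distribution: A_0 = 1, A_2 = 1, A_3 = 2. Minimum distance d = 2.

Enumerate all 2^2 = 4 messages m ∈ F_2^2.
For each, compute codeword c = mG in F_2^5, then tally its weight.
  m = 00 → c = 00000, weight = 0.
  m = 10 → c = 00011, weight = 2.
  m = 01 → c = 11001, weight = 3.
  m = 11 → c = 11010, weight = 3.
Tally weights:
  weight 0: 1 codewords.
  weight 2: 1 codewords.
  weight 3: 2 codewords.
Minimum distance d = smallest w > 0 with A_w > 0 = 2.
Sanity: Σ A_w = 4 = 2^2 = 4 ✓.


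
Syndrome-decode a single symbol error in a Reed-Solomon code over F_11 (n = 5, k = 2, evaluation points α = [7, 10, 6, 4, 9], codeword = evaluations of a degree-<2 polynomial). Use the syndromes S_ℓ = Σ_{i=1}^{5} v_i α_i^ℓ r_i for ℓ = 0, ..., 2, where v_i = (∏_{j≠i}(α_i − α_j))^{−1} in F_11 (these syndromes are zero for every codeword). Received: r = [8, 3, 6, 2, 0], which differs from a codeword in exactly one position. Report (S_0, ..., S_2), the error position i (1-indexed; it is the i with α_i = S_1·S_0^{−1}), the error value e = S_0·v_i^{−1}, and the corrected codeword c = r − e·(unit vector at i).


S = (7, 8, 6), error at position 5, error magnitude e = 10, c = [8, 3, 6, 2, 1].

Step 1: column multipliers v_i = (∏_{j≠i}(α_i − α_j))^{−1} mod 11.
  i = 1 (α = 7): (7−10)(7−6)(7−4)(7−9) = (−3)·1·3·(−2) = 18 ≡ 7, so v_1 = 7^{−1} = 8 (mod 11).
  i = 2 (α = 10): (10−7)(10−6)(10−4)(10−9) = 3·4·6·1 = 72 ≡ 6, so v_2 = 6^{−1} = 2 (mod 11).
  i = 3 (α = 6): (6−7)(6−10)(6−4)(6−9) = (−1)·(−4)·2·(−3) = −24 ≡ 9, so v_3 = 9^{−1} = 5 (mod 11).
  i = 4 (α = 4): (4−7)(4−10)(4−6)(4−9) = (−3)·(−6)·(−2)·(−5) = 180 ≡ 4, so v_4 = 4^{−1} = 3 (mod 11).
  i = 5 (α = 9): (9−7)(9−10)(9−6)(9−4) = 2·(−1)·3·5 = −30 ≡ 3, so v_5 = 3^{−1} = 4 (mod 11).
  v = [8, 2, 5, 3, 4].
Step 2: syndromes of r = [8, 3, 6, 2, 0] (all sums mod 11).
  S_0 = Σ v_i r_i = 8·8 + 2·3 + 5·6 + 3·2 + 4·0 = 106 ≡ 7.
  S_1 = Σ v_i α_i r_i = 8·7·8 + 2·10·3 + 5·6·6 + 3·4·2 + 4·9·0 = 712 ≡ 8.
  α_i^2 mod 11 = [5, 1, 3, 5, 4].
  S_2 = Σ v_i α_i^2 r_i = 8·5·8 + 2·1·3 + 5·3·6 + 3·5·2 + 4·4·0 = 446 ≡ 6.
  S = (7, 8, 6) ≠ 0, so r is not a codeword (an error is present).
Step 3: locate the error. For a single error e at position i, S_ℓ = v_i·e·α_i^ℓ, so α_err = S_1/S_0.
  S_0^{−1} = 7^{−1} = 8 (mod 11), so α_err = 8·8 = 64 ≡ 9 = α_5. Error position i = 5.
  Consistency check: S_2/S_1 = 6·7 = 42 ≡ 9 = α_err ✓ (single-error assumption holds).
Step 4: error magnitude e = S_0/v_5 = S_0·∏_{j≠5}(α_5 − α_j) = 7·3 = 21 ≡ 10 (mod 11).
Step 5: correct position 5: c_5 = r_5 − e = 0 − 10 ≡ 1 (mod 11). Hence c = [8, 3, 6, 2, 1].
  Check: interpolating c through the α_i gives m(x) = 5 + 2·x (degree < 2) with m(α_i) = c_i for every i, so c is indeed a codeword.


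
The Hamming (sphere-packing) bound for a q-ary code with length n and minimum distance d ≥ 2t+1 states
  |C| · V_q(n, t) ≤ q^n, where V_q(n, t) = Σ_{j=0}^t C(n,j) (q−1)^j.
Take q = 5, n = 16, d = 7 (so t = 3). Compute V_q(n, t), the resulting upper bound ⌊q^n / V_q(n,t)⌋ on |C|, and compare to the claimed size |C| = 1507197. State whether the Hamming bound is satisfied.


V_q(n, t) = 37825, q^n = 152587890625, Hamming bound = 4034048, |C| = 1507197 ≤ bound (satisfied).

Step 1: Compute V_q(n, t) = Σ_{j=0}^3 C(n, j) (q−1)^j.
  j = 0: C(16,0)·(4)^0 = 1·1 = 1.
  j = 1: C(16,1)·(4)^1 = 16·4 = 64.
  j = 2: C(16,2)·(4)^2 = 120·16 = 1920.
  j = 3: C(16,3)·(4)^3 = 560·64 = 35840.
  V_q(n, t) = 1 + 64 + 1920 + 35840 = 37825.
Step 2: q^n = 5^16 = 152587890625.
Step 3: Hamming bound ⌊q^n / V_q(n,t)⌋ = ⌊152587890625/37825⌋ = 4034048.
Step 4: Compare |C| = 1507197 to 4034048: satisfied.
The claimed |C| lies below the Hamming bound.


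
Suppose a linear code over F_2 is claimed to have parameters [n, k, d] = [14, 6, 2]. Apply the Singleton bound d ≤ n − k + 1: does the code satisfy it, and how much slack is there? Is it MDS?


Singleton RHS = n − k + 1 = 9, slack = 7, bound satisfied, not MDS.

Singleton bound: d ≤ n − k + 1.
Here n = 14, k = 6, so n − k + 1 = 9.
Given d = 2, check d ≤ 9: YES.
Slack = (n − k + 1) − d = 7.
The code is NOT MDS (slack = 7 > 0).
Description: the claimed parameters are [14, 6, 2]_2; such a code would be non-MDS.


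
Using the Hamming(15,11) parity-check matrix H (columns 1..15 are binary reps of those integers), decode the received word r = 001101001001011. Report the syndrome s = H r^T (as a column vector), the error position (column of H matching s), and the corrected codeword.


s = (0, 1, 0, 1)^T, error position = 5, corrected codeword c = 001111001001011

Compute s = H r^T mod 2 one row at a time:
  s_1 = 0 + 1 + 0 + 0 + 1 + 0 + 1 + 1 = 4 ≡ 0 (mod 2).
  s_2 = 1 + 0 + 1 + 0 + 1 + 0 + 1 + 1 = 5 ≡ 1 (mod 2).
  s_3 = 0 + 1 + 1 + 0 + 0 + 0 + 1 + 1 = 4 ≡ 0 (mod 2).
  s_4 = 0 + 1 + 0 + 0 + 1 + 0 + 0 + 1 = 3 ≡ 1 (mod 2).
s = (0, 1, 0, 1)^T — this equals column 5 of H (binary 0101), so error is at position 5.
Correct: flip bit 5 of r = 001101001001011 to get c = 001111001001011.


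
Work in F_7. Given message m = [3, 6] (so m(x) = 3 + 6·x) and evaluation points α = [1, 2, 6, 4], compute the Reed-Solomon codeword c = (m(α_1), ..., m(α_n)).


c = [2, 1, 4, 6]

Message polynomial: m(x) = 3 + 6·x (mod 7).
For each evaluation point α_i, compute m(α_i) mod 7:
  α_1 = 1: Horner steps 6 → 2, so m(1) = 2.
  α_2 = 2: Horner steps 6 → 1, so m(2) = 1.
  α_3 = 6: Horner steps 6 → 4, so m(6) = 4.
  α_4 = 4: Horner steps 6 → 6, so m(4) = 6.
Codeword c = [2, 1, 4, 6] ∈ F_7^4.


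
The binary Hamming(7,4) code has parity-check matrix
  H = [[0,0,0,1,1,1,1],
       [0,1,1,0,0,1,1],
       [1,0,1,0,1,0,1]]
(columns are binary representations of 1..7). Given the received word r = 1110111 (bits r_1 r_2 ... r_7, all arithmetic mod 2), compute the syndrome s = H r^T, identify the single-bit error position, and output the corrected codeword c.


s = (1, 0, 0)^T, error position = 4, corrected codeword c = 1111111

Compute s = H r^T mod 2 one row at a time:
  s_1 = 0 + 1 + 1 + 1 = 3 ≡ 1 (mod 2).
  s_2 = 1 + 1 + 1 + 1 = 4 ≡ 0 (mod 2).
  s_3 = 1 + 1 + 1 + 1 = 4 ≡ 0 (mod 2).
s = (1, 0, 0)^T — this equals column 4 of H (binary 100), so error is at position 4.
Correct: flip bit 4 of r = 1110111 to get c = 1111111.


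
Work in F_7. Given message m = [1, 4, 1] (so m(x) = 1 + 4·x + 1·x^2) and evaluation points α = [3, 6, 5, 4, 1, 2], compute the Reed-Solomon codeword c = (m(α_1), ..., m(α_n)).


c = [1, 5, 4, 5, 6, 6]

Message polynomial: m(x) = 1 + 4·x + 1·x^2 (mod 7).
For each evaluation point α_i, compute m(α_i) mod 7:
  α_1 = 3: Horner steps 1 → 0 → 1, so m(3) = 1.
  α_2 = 6: Horner steps 1 → 3 → 5, so m(6) = 5.
  α_3 = 5: Horner steps 1 → 2 → 4, so m(5) = 4.
  α_4 = 4: Horner steps 1 → 1 → 5, so m(4) = 5.
  α_5 = 1: Horner steps 1 → 5 → 6, so m(1) = 6.
  α_6 = 2: Horner steps 1 → 6 → 6, so m(2) = 6.
Codeword c = [1, 5, 4, 5, 6, 6] ∈ F_7^6.


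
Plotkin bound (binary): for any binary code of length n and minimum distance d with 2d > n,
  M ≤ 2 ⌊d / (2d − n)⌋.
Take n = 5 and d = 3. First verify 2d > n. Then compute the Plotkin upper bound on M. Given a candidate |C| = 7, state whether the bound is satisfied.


Plotkin bound M ≤ 6; given |C| = 7 > bound (violated).

Check applicability: 2d = 6, n = 5.
2d − n = 1 > 0, so Plotkin applies.
Compute d/(2d−n) = 3/1 ≈ 3.0000.
⌊d/(2d−n)⌋ = 3.
Plotkin bound: M ≤ 2·3 = 6.
Given |C| = 7, check: VIOLATED.
This |C| is above the Plotkin bound, so no binary code with n = 5, d = 3 and 7 codewords exists.


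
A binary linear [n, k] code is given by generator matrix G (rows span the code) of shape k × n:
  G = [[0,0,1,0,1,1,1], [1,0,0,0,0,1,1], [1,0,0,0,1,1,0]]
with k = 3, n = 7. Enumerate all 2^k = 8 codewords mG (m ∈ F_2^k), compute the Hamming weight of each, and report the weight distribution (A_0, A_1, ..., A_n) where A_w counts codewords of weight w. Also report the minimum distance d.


Weight distribution: A_0 = 1, A_2 = 2, A_3 = 4, A_4 = 1. Minimum distance d = 2.

Enumerate all 2^3 = 8 messages m ∈ F_2^3.
For each, compute codeword c = mG in F_2^7, then tally its weight.
  m = 000 → c = 0000000, weight = 0.
  m = 100 → c = 0010111, weight = 4.
  m = 010 → c = 1000011, weight = 3.
  m = 110 → c = 1010100, weight = 3.
  m = 001 → c = 1000110, weight = 3.
  m = 101 → c = 1010001, weight = 3.
  m = 011 → c = 0000101, weight = 2.
  m = 111 → c = 0010010, weight = 2.
Tally weights:
  weight 0: 1 codewords.
  weight 2: 2 codewords.
  weight 3: 4 codewords.
  weight 4: 1 codewords.
Minimum distance d = smallest w > 0 with A_w > 0 = 2.
Sanity: Σ A_w = 8 = 2^3 = 8 ✓.


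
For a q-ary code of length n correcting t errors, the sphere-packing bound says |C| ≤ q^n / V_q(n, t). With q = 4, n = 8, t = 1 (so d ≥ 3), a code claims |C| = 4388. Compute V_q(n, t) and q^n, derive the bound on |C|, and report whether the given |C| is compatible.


V_q(n, t) = 25, q^n = 65536, Hamming bound = 2621, |C| = 4388 > bound (violated).

Step 1: Compute V_q(n, t) = Σ_{j=0}^1 C(n, j) (q−1)^j.
  j = 0: C(8,0)·(3)^0 = 1·1 = 1.
  j = 1: C(8,1)·(3)^1 = 8·3 = 24.
  V_q(n, t) = 1 + 24 = 25.
Step 2: q^n = 4^8 = 65536.
Step 3: Hamming bound ⌊q^n / V_q(n,t)⌋ = ⌊65536/25⌋ = 2621.
Step 4: Compare |C| = 4388 to 2621: violated.
The claimed |C| lies above the Hamming bound, so no 4-ary code of length 8 with d ≥ 3 can have 4388 codewords.


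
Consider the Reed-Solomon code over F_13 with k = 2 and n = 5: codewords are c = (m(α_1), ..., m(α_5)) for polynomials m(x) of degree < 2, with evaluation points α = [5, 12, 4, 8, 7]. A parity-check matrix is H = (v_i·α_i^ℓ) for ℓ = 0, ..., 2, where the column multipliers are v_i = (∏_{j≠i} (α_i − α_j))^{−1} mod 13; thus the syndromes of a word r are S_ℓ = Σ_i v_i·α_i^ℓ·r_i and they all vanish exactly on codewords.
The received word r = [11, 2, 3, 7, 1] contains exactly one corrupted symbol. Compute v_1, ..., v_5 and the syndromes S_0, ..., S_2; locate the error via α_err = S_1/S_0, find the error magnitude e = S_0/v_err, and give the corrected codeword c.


S = (6, 9, 7), error at position 4, error magnitude e = 11, c = [11, 2, 3, 9, 1].

Step 1: column multipliers v_i = (∏_{j≠i}(α_i − α_j))^{−1} mod 13.
  i = 1 (α = 5): (5−12)(5−4)(5−8)(5−7) = (−7)·1·(−3)·(−2) = −42 ≡ 10, so v_1 = 10^{−1} = 4 (mod 13).
  i = 2 (α = 12): (12−5)(12−4)(12−8)(12−7) = 7·8·4·5 = 1120 ≡ 2, so v_2 = 2^{−1} = 7 (mod 13).
  i = 3 (α = 4): (4−5)(4−12)(4−8)(4−7) = (−1)·(−8)·(−4)·(−3) = 96 ≡ 5, so v_3 = 5^{−1} = 8 (mod 13).
  i = 4 (α = 8): (8−5)(8−12)(8−4)(8−7) = 3·(−4)·4·1 = −48 ≡ 4, so v_4 = 4^{−1} = 10 (mod 13).
  i = 5 (α = 7): (7−5)(7−12)(7−4)(7−8) = 2·(−5)·3·(−1) = 30 ≡ 4, so v_5 = 4^{−1} = 10 (mod 13).
  v = [4, 7, 8, 10, 10].
Step 2: syndromes of r = [11, 2, 3, 7, 1] (all sums mod 13).
  S_0 = Σ v_i r_i = 4·11 + 7·2 + 8·3 + 10·7 + 10·1 = 162 ≡ 6.
  S_1 = Σ v_i α_i r_i = 4·5·11 + 7·12·2 + 8·4·3 + 10·8·7 + 10·7·1 = 1114 ≡ 9.
  α_i^2 mod 13 = [12, 1, 3, 12, 10].
  S_2 = Σ v_i α_i^2 r_i = 4·12·11 + 7·1·2 + 8·3·3 + 10·12·7 + 10·10·1 = 1554 ≡ 7.
  S = (6, 9, 7) ≠ 0, so r is not a codeword (an error is present).
Step 3: locate the error. For a single error e at position i, S_ℓ = v_i·e·α_i^ℓ, so α_err = S_1/S_0.
  S_0^{−1} = 6^{−1} = 11 (mod 13), so α_err = 9·11 = 99 ≡ 8 = α_4. Error position i = 4.
  Consistency check: S_2/S_1 = 7·3 = 21 ≡ 8 = α_err ✓ (single-error assumption holds).
Step 4: error magnitude e = S_0/v_4 = S_0·∏_{j≠4}(α_4 − α_j) = 6·4 = 24 ≡ 11 (mod 13).
Step 5: correct position 4: c_4 = r_4 − e = 7 − 11 ≡ 9 (mod 13). Hence c = [11, 2, 3, 9, 1].
  Check: interpolating c through the α_i gives m(x) = 10 + 8·x (degree < 2) with m(α_i) = c_i for every i, so c is indeed a codeword.


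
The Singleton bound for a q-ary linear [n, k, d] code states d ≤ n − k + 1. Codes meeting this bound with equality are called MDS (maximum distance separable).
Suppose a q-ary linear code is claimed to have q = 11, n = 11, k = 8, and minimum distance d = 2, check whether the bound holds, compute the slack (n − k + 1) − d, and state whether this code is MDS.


Singleton RHS = n − k + 1 = 4, slack = 2, bound satisfied, not MDS.

Singleton bound: d ≤ n − k + 1.
Here n = 11, k = 8, so n − k + 1 = 4.
Given d = 2, check d ≤ 4: YES.
Slack = (n − k + 1) − d = 2.
The code is NOT MDS (slack = 2 > 0).
Description: the claimed parameters are [11, 8, 2]_11; such a code would be non-MDS.


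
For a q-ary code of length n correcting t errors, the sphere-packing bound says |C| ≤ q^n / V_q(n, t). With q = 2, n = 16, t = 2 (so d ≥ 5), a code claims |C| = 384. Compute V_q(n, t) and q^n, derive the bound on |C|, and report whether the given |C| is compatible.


V_q(n, t) = 137, q^n = 65536, Hamming bound = 478, |C| = 384 ≤ bound (satisfied).

Step 1: Compute V_q(n, t) = Σ_{j=0}^2 C(n, j) (q−1)^j.
  j = 0: C(16,0)·(1)^0 = 1·1 = 1.
  j = 1: C(16,1)·(1)^1 = 16·1 = 16.
  j = 2: C(16,2)·(1)^2 = 120·1 = 120.
  V_q(n, t) = 1 + 16 + 120 = 137.
Step 2: q^n = 2^16 = 65536.
Step 3: Hamming bound ⌊q^n / V_q(n,t)⌋ = ⌊65536/137⌋ = 478.
Step 4: Compare |C| = 384 to 478: satisfied.
The claimed |C| lies below the Hamming bound.


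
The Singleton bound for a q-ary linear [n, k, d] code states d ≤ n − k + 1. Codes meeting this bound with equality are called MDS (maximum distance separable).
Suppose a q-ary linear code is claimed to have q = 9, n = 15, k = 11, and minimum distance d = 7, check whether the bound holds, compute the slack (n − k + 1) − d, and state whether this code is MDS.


Singleton RHS = n − k + 1 = 5, slack = -2, bound violated (no such code; not MDS).

Singleton bound: d ≤ n − k + 1.
Here n = 15, k = 11, so n − k + 1 = 5.
Given d = 7, check d ≤ 5: NO.
Slack = (n − k + 1) − d = -2.
The slack is negative: d = 7 exceeds n − k + 1 = 5 by 2, so the Singleton bound is violated and no linear [15, 11, 7]_9 code can exist. In particular it is not MDS (MDS requires d = n − k + 1 exactly).
Description: the claimed parameters are [15, 11, 7]_9; such a code would be impossible (violates the Singleton bound).


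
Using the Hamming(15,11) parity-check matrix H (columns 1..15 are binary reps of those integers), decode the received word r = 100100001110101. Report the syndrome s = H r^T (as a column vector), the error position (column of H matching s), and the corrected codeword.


s = (1, 1, 1, 1)^T, error position = 15, corrected codeword c = 100100001110100

Compute s = H r^T mod 2 one row at a time:
  s_1 = 0 + 1 + 1 + 1 + 0 + 1 + 0 + 1 = 5 ≡ 1 (mod 2).
  s_2 = 1 + 0 + 0 + 0 + 0 + 1 + 0 + 1 = 3 ≡ 1 (mod 2).
  s_3 = 0 + 0 + 0 + 0 + 1 + 1 + 0 + 1 = 3 ≡ 1 (mod 2).
  s_4 = 1 + 0 + 0 + 0 + 1 + 1 + 1 + 1 = 5 ≡ 1 (mod 2).
s = (1, 1, 1, 1)^T — this equals column 15 of H (binary 1111), so error is at position 15.
Correct: flip bit 15 of r = 100100001110101 to get c = 100100001110100.


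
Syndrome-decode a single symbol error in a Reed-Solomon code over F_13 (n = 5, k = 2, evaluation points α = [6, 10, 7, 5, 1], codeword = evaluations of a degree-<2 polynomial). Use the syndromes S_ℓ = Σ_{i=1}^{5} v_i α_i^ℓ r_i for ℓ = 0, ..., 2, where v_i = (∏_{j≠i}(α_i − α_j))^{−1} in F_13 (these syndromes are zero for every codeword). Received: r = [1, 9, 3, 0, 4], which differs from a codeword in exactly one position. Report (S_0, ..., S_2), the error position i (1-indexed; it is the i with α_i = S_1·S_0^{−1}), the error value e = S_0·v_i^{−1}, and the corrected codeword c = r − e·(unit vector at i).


S = (12, 8, 1), error at position 4, error magnitude e = 1, c = [1, 9, 3, 12, 4].

Step 1: column multipliers v_i = (∏_{j≠i}(α_i − α_j))^{−1} mod 13.
  i = 1 (α = 6): (6−10)(6−7)(6−5)(6−1) = (−4)·(−1)·1·5 = 20 ≡ 7, so v_1 = 7^{−1} = 2 (mod 13).
  i = 2 (α = 10): (10−6)(10−7)(10−5)(10−1) = 4·3·5·9 = 540 ≡ 7, so v_2 = 7^{−1} = 2 (mod 13).
  i = 3 (α = 7): (7−6)(7−10)(7−5)(7−1) = 1·(−3)·2·6 = −36 ≡ 3, so v_3 = 3^{−1} = 9 (mod 13).
  i = 4 (α = 5): (5−6)(5−10)(5−7)(5−1) = (−1)·(−5)·(−2)·4 = −40 ≡ 12, so v_4 = 12^{−1} = 12 (mod 13).
  i = 5 (α = 1): (1−6)(1−10)(1−7)(1−5) = (−5)·(−9)·(−6)·(−4) = 1080 ≡ 1, so v_5 = 1^{−1} = 1 (mod 13).
  v = [2, 2, 9, 12, 1].
Step 2: syndromes of r = [1, 9, 3, 0, 4] (all sums mod 13).
  S_0 = Σ v_i r_i = 2·1 + 2·9 + 9·3 + 12·0 + 1·4 = 51 ≡ 12.
  S_1 = Σ v_i α_i r_i = 2·6·1 + 2·10·9 + 9·7·3 + 12·5·0 + 1·1·4 = 385 ≡ 8.
  α_i^2 mod 13 = [10, 9, 10, 12, 1].
  S_2 = Σ v_i α_i^2 r_i = 2·10·1 + 2·9·9 + 9·10·3 + 12·12·0 + 1·1·4 = 456 ≡ 1.
  S = (12, 8, 1) ≠ 0, so r is not a codeword (an error is present).
Step 3: locate the error. For a single error e at position i, S_ℓ = v_i·e·α_i^ℓ, so α_err = S_1/S_0.
  S_0^{−1} = 12^{−1} = 12 (mod 13), so α_err = 8·12 = 96 ≡ 5 = α_4. Error position i = 4.
  Consistency check: S_2/S_1 = 1·5 = 5 ≡ 5 = α_err ✓ (single-error assumption holds).
Step 4: error magnitude e = S_0/v_4 = S_0·∏_{j≠4}(α_4 − α_j) = 12·12 = 144 ≡ 1 (mod 13).
Step 5: correct position 4: c_4 = r_4 − e = 0 − 1 ≡ 12 (mod 13). Hence c = [1, 9, 3, 12, 4].
  Check: interpolating c through the α_i gives m(x) = 2 + 2·x (degree < 2) with m(α_i) = c_i for every i, so c is indeed a codeword.


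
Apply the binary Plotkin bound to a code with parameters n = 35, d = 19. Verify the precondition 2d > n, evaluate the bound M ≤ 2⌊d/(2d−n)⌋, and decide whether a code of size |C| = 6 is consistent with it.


Plotkin bound M ≤ 12; given |C| = 6 ≤ bound (satisfied).

Check applicability: 2d = 38, n = 35.
2d − n = 3 > 0, so Plotkin applies.
Compute d/(2d−n) = 19/3 ≈ 6.3333.
⌊d/(2d−n)⌋ = 6.
Plotkin bound: M ≤ 2·6 = 12.
Given |C| = 6, check: satisfied.
This |C| is below the Plotkin bound.


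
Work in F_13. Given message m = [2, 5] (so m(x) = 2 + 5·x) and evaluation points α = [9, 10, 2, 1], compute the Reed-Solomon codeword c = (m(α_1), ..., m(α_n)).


c = [8, 0, 12, 7]

Message polynomial: m(x) = 2 + 5·x (mod 13).
For each evaluation point α_i, compute m(α_i) mod 13:
  α_1 = 9: Horner steps 5 → 8, so m(9) = 8.
  α_2 = 10: Horner steps 5 → 0, so m(10) = 0.
  α_3 = 2: Horner steps 5 → 12, so m(2) = 12.
  α_4 = 1: Horner steps 5 → 7, so m(1) = 7.
Codeword c = [8, 0, 12, 7] ∈ F_13^4.


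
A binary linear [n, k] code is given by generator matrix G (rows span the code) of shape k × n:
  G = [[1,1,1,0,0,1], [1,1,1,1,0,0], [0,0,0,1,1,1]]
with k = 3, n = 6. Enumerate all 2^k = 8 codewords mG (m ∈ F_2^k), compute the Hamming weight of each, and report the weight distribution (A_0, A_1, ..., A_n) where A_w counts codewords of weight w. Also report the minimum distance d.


Weight distribution: A_0 = 1, A_1 = 1, A_2 = 1, A_3 = 1, A_4 = 2, A_5 = 2. Minimum distance d = 1.

Enumerate all 2^3 = 8 messages m ∈ F_2^3.
For each, compute codeword c = mG in F_2^6, then tally its weight.
  m = 000 → c = 000000, weight = 0.
  m = 100 → c = 111001, weight = 4.
  m = 010 → c = 111100, weight = 4.
  m = 110 → c = 000101, weight = 2.
  m = 001 → c = 000111, weight = 3.
  m = 101 → c = 111110, weight = 5.
  m = 011 → c = 111011, weight = 5.
  m = 111 → c = 000010, weight = 1.
Tally weights:
  weight 0: 1 codewords.
  weight 1: 1 codewords.
  weight 2: 1 codewords.
  weight 3: 1 codewords.
  weight 4: 2 codewords.
  weight 5: 2 codewords.
Minimum distance d = smallest w > 0 with A_w > 0 = 1.
Sanity: Σ A_w = 8 = 2^3 = 8 ✓.


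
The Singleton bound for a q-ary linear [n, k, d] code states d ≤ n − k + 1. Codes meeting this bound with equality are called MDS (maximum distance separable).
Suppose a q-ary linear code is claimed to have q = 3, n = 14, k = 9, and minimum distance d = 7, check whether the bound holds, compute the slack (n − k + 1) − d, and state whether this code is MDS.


Singleton RHS = n − k + 1 = 6, slack = -1, bound violated (no such code; not MDS).

Singleton bound: d ≤ n − k + 1.
Here n = 14, k = 9, so n − k + 1 = 6.
Given d = 7, check d ≤ 6: NO.
Slack = (n − k + 1) − d = -1.
The slack is negative: d = 7 exceeds n − k + 1 = 6 by 1, so the Singleton bound is violated and no linear [14, 9, 7]_3 code can exist. In particular it is not MDS (MDS requires d = n − k + 1 exactly).
Description: the claimed parameters are [14, 9, 7]_3; such a code would be impossible (violates the Singleton bound).


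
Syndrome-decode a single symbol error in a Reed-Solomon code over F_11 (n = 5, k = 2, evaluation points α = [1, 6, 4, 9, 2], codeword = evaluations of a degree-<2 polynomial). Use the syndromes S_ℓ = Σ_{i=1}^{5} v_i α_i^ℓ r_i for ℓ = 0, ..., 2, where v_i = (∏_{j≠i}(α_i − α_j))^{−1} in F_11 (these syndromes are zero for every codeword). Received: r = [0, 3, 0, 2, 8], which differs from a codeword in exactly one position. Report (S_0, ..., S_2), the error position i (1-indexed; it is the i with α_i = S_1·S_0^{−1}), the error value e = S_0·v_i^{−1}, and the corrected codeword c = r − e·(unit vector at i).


S = (1, 1, 1), error at position 1, error magnitude e = 10, c = [1, 3, 0, 2, 8].

Step 1: column multipliers v_i = (∏_{j≠i}(α_i − α_j))^{−1} mod 11.
  i = 1 (α = 1): (1−6)(1−4)(1−9)(1−2) = (−5)·(−3)·(−8)·(−1) = 120 ≡ 10, so v_1 = 10^{−1} = 10 (mod 11).
  i = 2 (α = 6): (6−1)(6−4)(6−9)(6−2) = 5·2·(−3)·4 = −120 ≡ 1, so v_2 = 1^{−1} = 1 (mod 11).
  i = 3 (α = 4): (4−1)(4−6)(4−9)(4−2) = 3·(−2)·(−5)·2 = 60 ≡ 5, so v_3 = 5^{−1} = 9 (mod 11).
  i = 4 (α = 9): (9−1)(9−6)(9−4)(9−2) = 8·3·5·7 = 840 ≡ 4, so v_4 = 4^{−1} = 3 (mod 11).
  i = 5 (α = 2): (2−1)(2−6)(2−4)(2−9) = 1·(−4)·(−2)·(−7) = −56 ≡ 10, so v_5 = 10^{−1} = 10 (mod 11).
  v = [10, 1, 9, 3, 10].
Step 2: syndromes of r = [0, 3, 0, 2, 8] (all sums mod 11).
  S_0 = Σ v_i r_i = 10·0 + 1·3 + 9·0 + 3·2 + 10·8 = 89 ≡ 1.
  S_1 = Σ v_i α_i r_i = 10·1·0 + 1·6·3 + 9·4·0 + 3·9·2 + 10·2·8 = 232 ≡ 1.
  α_i^2 mod 11 = [1, 3, 5, 4, 4].
  S_2 = Σ v_i α_i^2 r_i = 10·1·0 + 1·3·3 + 9·5·0 + 3·4·2 + 10·4·8 = 353 ≡ 1.
  S = (1, 1, 1) ≠ 0, so r is not a codeword (an error is present).
Step 3: locate the error. For a single error e at position i, S_ℓ = v_i·e·α_i^ℓ, so α_err = S_1/S_0.
  S_0^{−1} = 1^{−1} = 1 (mod 11), so α_err = 1·1 = 1 ≡ 1 = α_1. Error position i = 1.
  Consistency check: S_2/S_1 = 1·1 = 1 ≡ 1 = α_err ✓ (single-error assumption holds).
Step 4: error magnitude e = S_0/v_1 = S_0·∏_{j≠1}(α_1 − α_j) = 1·10 = 10 ≡ 10 (mod 11).
Step 5: correct position 1: c_1 = r_1 − e = 0 − 10 ≡ 1 (mod 11). Hence c = [1, 3, 0, 2, 8].
  Check: interpolating c through the α_i gives m(x) = 5 + 7·x (degree < 2) with m(α_i) = c_i for every i, so c is indeed a codeword.


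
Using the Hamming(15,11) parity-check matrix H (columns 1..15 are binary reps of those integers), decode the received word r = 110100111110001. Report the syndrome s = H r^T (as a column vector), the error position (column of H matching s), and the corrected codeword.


s = (1, 1, 1, 1)^T, error position = 15, corrected codeword c = 110100111110000

Compute s = H r^T mod 2 one row at a time:
  s_1 = 1 + 1 + 1 + 1 + 0 + 0 + 0 + 1 = 5 ≡ 1 (mod 2).
  s_2 = 1 + 0 + 0 + 1 + 0 + 0 + 0 + 1 = 3 ≡ 1 (mod 2).
  s_3 = 1 + 0 + 0 + 1 + 1 + 1 + 0 + 1 = 5 ≡ 1 (mod 2).
  s_4 = 1 + 0 + 0 + 1 + 1 + 1 + 0 + 1 = 5 ≡ 1 (mod 2).
s = (1, 1, 1, 1)^T — this equals column 15 of H (binary 1111), so error is at position 15.
Correct: flip bit 15 of r = 110100111110001 to get c = 110100111110000.


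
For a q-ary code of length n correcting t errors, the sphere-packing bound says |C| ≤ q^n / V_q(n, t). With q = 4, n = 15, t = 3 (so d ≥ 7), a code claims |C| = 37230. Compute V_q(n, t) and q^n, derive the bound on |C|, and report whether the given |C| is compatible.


V_q(n, t) = 13276, q^n = 1073741824, Hamming bound = 80878, |C| = 37230 ≤ bound (satisfied).

Step 1: Compute V_q(n, t) = Σ_{j=0}^3 C(n, j) (q−1)^j.
  j = 0: C(15,0)·(3)^0 = 1·1 = 1.
  j = 1: C(15,1)·(3)^1 = 15·3 = 45.
  j = 2: C(15,2)·(3)^2 = 105·9 = 945.
  j = 3: C(15,3)·(3)^3 = 455·27 = 12285.
  V_q(n, t) = 1 + 45 + 945 + 12285 = 13276.
Step 2: q^n = 4^15 = 1073741824.
Step 3: Hamming bound ⌊q^n / V_q(n,t)⌋ = ⌊1073741824/13276⌋ = 80878.
Step 4: Compare |C| = 37230 to 80878: satisfied.
The claimed |C| lies below the Hamming bound.


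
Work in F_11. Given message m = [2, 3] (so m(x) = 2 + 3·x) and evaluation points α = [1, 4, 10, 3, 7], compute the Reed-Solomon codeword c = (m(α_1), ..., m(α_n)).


c = [5, 3, 10, 0, 1]

Message polynomial: m(x) = 2 + 3·x (mod 11).
For each evaluation point α_i, compute m(α_i) mod 11:
  α_1 = 1: Horner steps 3 → 5, so m(1) = 5.
  α_2 = 4: Horner steps 3 → 3, so m(4) = 3.
  α_3 = 10: Horner steps 3 → 10, so m(10) = 10.
  α_4 = 3: Horner steps 3 → 0, so m(3) = 0.
  α_5 = 7: Horner steps 3 → 1, so m(7) = 1.
Codeword c = [5, 3, 10, 0, 1] ∈ F_11^5.


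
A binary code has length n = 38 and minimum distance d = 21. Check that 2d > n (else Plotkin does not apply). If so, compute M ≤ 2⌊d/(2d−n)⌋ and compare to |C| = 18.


Plotkin bound M ≤ 10; given |C| = 18 > bound (violated).

Check applicability: 2d = 42, n = 38.
2d − n = 4 > 0, so Plotkin applies.
Compute d/(2d−n) = 21/4 ≈ 5.2500.
⌊d/(2d−n)⌋ = 5.
Plotkin bound: M ≤ 2·5 = 10.
Given |C| = 18, check: VIOLATED.
This |C| is above the Plotkin bound, so no binary code with n = 38, d = 21 and 18 codewords exists.


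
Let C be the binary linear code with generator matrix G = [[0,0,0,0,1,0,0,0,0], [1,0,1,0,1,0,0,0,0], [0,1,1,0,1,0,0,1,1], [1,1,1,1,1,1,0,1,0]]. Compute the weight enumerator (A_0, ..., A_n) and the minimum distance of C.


Weight distribution: A_0 = 1, A_1 = 1, A_2 = 1, A_3 = 1, A_4 = 5, A_5 = 5, A_6 = 1, A_7 = 1. Minimum distance d = 1.

Enumerate all 2^4 = 16 messages m ∈ F_2^4.
For each, compute codeword c = mG in F_2^9, then tally its weight.
  m = 0000 → c = 000000000, weight = 0.
  m = 1000 → c = 000010000, weight = 1.
  m = 0100 → c = 101010000, weight = 3.
  m = 1100 → c = 101000000, weight = 2.
  m = 0010 → c = 011010011, weight = 5.
  m = 1010 → c = 011000011, weight = 4.
  m = 0110 → c = 110000011, weight = 4.
  m = 1110 → c = 110010011, weight = 5.
  m = 0001 → c = 111111010, weight = 7.
  m = 1001 → c = 111101010, weight = 6.
  m = 0101 → c = 010101010, weight = 4.
  m = 1101 → c = 010111010, weight = 5.
  m = 0011 → c = 100101001, weight = 4.
  m = 1011 → c = 100111001, weight = 5.
  m = 0111 → c = 001111001, weight = 5.
  m = 1111 → c = 001101001, weight = 4.
Tally weights:
  weight 0: 1 codewords.
  weight 1: 1 codewords.
  weight 2: 1 codewords.
  weight 3: 1 codewords.
  weight 4: 5 codewords.
  weight 5: 5 codewords.
  weight 6: 1 codewords.
  weight 7: 1 codewords.
Minimum distance d = smallest w > 0 with A_w > 0 = 1.
Sanity: Σ A_w = 16 = 2^4 = 16 ✓.


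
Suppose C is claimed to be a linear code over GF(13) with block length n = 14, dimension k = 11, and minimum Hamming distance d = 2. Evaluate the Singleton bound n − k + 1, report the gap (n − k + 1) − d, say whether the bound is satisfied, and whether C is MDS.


Singleton RHS = n − k + 1 = 4, slack = 2, bound satisfied, not MDS.

Singleton bound: d ≤ n − k + 1.
Here n = 14, k = 11, so n − k + 1 = 4.
Given d = 2, check d ≤ 4: YES.
Slack = (n − k + 1) − d = 2.
The code is NOT MDS (slack = 2 > 0).
Description: the claimed parameters are [14, 11, 2]_13; such a code would be non-MDS.


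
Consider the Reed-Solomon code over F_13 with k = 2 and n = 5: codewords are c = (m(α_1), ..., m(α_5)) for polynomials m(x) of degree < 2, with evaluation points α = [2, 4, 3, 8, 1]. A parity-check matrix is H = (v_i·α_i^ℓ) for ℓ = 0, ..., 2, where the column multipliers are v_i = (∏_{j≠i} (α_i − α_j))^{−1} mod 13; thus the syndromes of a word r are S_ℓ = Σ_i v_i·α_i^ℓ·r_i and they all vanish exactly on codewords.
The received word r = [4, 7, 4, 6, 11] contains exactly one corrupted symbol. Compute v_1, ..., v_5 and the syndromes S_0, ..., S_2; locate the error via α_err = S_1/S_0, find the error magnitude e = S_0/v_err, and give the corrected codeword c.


S = (3, 6, 12), error at position 1, error magnitude e = 3, c = [1, 7, 4, 6, 11].

Step 1: column multipliers v_i = (∏_{j≠i}(α_i − α_j))^{−1} mod 13.
  i = 1 (α = 2): (2−4)(2−3)(2−8)(2−1) = (−2)·(−1)·(−6)·1 = −12 ≡ 1, so v_1 = 1^{−1} = 1 (mod 13).
  i = 2 (α = 4): (4−2)(4−3)(4−8)(4−1) = 2·1·(−4)·3 = −24 ≡ 2, so v_2 = 2^{−1} = 7 (mod 13).
  i = 3 (α = 3): (3−2)(3−4)(3−8)(3−1) = 1·(−1)·(−5)·2 = 10 ≡ 10, so v_3 = 10^{−1} = 4 (mod 13).
  i = 4 (α = 8): (8−2)(8−4)(8−3)(8−1) = 6·4·5·7 = 840 ≡ 8, so v_4 = 8^{−1} = 5 (mod 13).
  i = 5 (α = 1): (1−2)(1−4)(1−3)(1−8) = (−1)·(−3)·(−2)·(−7) = 42 ≡ 3, so v_5 = 3^{−1} = 9 (mod 13).
  v = [1, 7, 4, 5, 9].
Step 2: syndromes of r = [4, 7, 4, 6, 11] (all sums mod 13).
  S_0 = Σ v_i r_i = 1·4 + 7·7 + 4·4 + 5·6 + 9·11 = 198 ≡ 3.
  S_1 = Σ v_i α_i r_i = 1·2·4 + 7·4·7 + 4·3·4 + 5·8·6 + 9·1·11 = 591 ≡ 6.
  α_i^2 mod 13 = [4, 3, 9, 12, 1].
  S_2 = Σ v_i α_i^2 r_i = 1·4·4 + 7·3·7 + 4·9·4 + 5·12·6 + 9·1·11 = 766 ≡ 12.
  S = (3, 6, 12) ≠ 0, so r is not a codeword (an error is present).
Step 3: locate the error. For a single error e at position i, S_ℓ = v_i·e·α_i^ℓ, so α_err = S_1/S_0.
  S_0^{−1} = 3^{−1} = 9 (mod 13), so α_err = 6·9 = 54 ≡ 2 = α_1. Error position i = 1.
  Consistency check: S_2/S_1 = 12·11 = 132 ≡ 2 = α_err ✓ (single-error assumption holds).
Step 4: error magnitude e = S_0/v_1 = S_0·∏_{j≠1}(α_1 − α_j) = 3·1 = 3 ≡ 3 (mod 13).
Step 5: correct position 1: c_1 = r_1 − e = 4 − 3 ≡ 1 (mod 13). Hence c = [1, 7, 4, 6, 11].
  Check: interpolating c through the α_i gives m(x) = 8 + 3·x (degree < 2) with m(α_i) = c_i for every i, so c is indeed a codeword.


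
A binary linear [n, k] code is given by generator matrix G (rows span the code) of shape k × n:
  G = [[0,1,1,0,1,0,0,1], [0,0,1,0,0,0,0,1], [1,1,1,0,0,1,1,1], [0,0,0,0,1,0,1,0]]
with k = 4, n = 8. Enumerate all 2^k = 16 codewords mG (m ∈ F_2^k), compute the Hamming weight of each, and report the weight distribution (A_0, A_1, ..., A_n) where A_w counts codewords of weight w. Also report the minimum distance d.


Weight distribution: A_0 = 1, A_2 = 5, A_4 = 7, A_6 = 3. Minimum distance d = 2.

Enumerate all 2^4 = 16 messages m ∈ F_2^4.
For each, compute codeword c = mG in F_2^8, then tally its weight.
  m = 0000 → c = 00000000, weight = 0.
  m = 1000 → c = 01101001, weight = 4.
  m = 0100 → c = 00100001, weight = 2.
  m = 1100 → c = 01001000, weight = 2.
  m = 0010 → c = 11100111, weight = 6.
  m = 1010 → c = 10001110, weight = 4.
  m = 0110 → c = 11000110, weight = 4.
  m = 1110 → c = 10101111, weight = 6.
  m = 0001 → c = 00001010, weight = 2.
  m = 1001 → c = 01100011, weight = 4.
  m = 0101 → c = 00101011, weight = 4.
  m = 1101 → c = 01000010, weight = 2.
  m = 0011 → c = 11101101, weight = 6.
  m = 1011 → c = 10000100, weight = 2.
  m = 0111 → c = 11001100, weight = 4.
  m = 1111 → c = 10100101, weight = 4.
Tally weights:
  weight 0: 1 codewords.
  weight 2: 5 codewords.
  weight 4: 7 codewords.
  weight 6: 3 codewords.
Minimum distance d = smallest w > 0 with A_w > 0 = 2.
Sanity: Σ A_w = 16 = 2^4 = 16 ✓.


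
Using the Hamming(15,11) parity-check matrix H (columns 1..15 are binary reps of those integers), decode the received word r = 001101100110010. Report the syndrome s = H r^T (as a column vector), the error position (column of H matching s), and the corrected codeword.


s = (1, 0, 0, 1)^T, error position = 9, corrected codeword c = 001101101110010

Compute s = H r^T mod 2 one row at a time:
  s_1 = 0 + 0 + 1 + 1 + 0 + 0 + 1 + 0 = 3 ≡ 1 (mod 2).
  s_2 = 1 + 0 + 1 + 1 + 0 + 0 + 1 + 0 = 4 ≡ 0 (mod 2).
  s_3 = 0 + 1 + 1 + 1 + 1 + 1 + 1 + 0 = 6 ≡ 0 (mod 2).
  s_4 = 0 + 1 + 0 + 1 + 0 + 1 + 0 + 0 = 3 ≡ 1 (mod 2).
s = (1, 0, 0, 1)^T — this equals column 9 of H (binary 1001), so error is at position 9.
Correct: flip bit 9 of r = 001101100110010 to get c = 001101101110010.


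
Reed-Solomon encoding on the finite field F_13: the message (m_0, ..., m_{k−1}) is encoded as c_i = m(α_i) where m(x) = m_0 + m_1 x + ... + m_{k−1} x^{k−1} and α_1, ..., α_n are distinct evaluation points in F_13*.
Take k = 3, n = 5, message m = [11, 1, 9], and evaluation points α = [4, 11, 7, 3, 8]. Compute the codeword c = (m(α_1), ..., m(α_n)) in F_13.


c = [3, 6, 4, 4, 10]

Message polynomial: m(x) = 11 + 1·x + 9·x^2 (mod 13).
For each evaluation point α_i, compute m(α_i) mod 13:
  α_1 = 4: Horner steps 9 → 11 → 3, so m(4) = 3.
  α_2 = 11: Horner steps 9 → 9 → 6, so m(11) = 6.
  α_3 = 7: Horner steps 9 → 12 → 4, so m(7) = 4.
  α_4 = 3: Horner steps 9 → 2 → 4, so m(3) = 4.
  α_5 = 8: Horner steps 9 → 8 → 10, so m(8) = 10.
Codeword c = [3, 6, 4, 4, 10] ∈ F_13^5.


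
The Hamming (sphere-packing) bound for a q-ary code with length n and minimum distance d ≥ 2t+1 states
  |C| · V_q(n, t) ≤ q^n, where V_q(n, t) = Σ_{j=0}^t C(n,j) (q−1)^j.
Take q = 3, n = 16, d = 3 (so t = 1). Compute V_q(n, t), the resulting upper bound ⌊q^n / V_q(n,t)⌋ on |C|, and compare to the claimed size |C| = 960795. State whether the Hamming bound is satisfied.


V_q(n, t) = 33, q^n = 43046721, Hamming bound = 1304446, |C| = 960795 ≤ bound (satisfied).

Step 1: Compute V_q(n, t) = Σ_{j=0}^1 C(n, j) (q−1)^j.
  j = 0: C(16,0)·(2)^0 = 1·1 = 1.
  j = 1: C(16,1)·(2)^1 = 16·2 = 32.
  V_q(n, t) = 1 + 32 = 33.
Step 2: q^n = 3^16 = 43046721.
Step 3: Hamming bound ⌊q^n / V_q(n,t)⌋ = ⌊43046721/33⌋ = 1304446.
Step 4: Compare |C| = 960795 to 1304446: satisfied.
The claimed |C| lies below the Hamming bound.


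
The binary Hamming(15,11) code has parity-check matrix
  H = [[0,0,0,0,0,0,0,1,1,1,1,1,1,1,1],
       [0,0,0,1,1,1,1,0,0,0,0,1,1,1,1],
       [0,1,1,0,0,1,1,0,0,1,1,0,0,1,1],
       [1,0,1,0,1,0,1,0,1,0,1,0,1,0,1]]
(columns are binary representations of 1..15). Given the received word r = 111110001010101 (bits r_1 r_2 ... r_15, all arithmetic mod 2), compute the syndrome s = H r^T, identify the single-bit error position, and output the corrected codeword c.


s = (0, 0, 0, 1)^T, error position = 1, corrected codeword c = 011110001010101

Compute s = H r^T mod 2 one row at a time:
  s_1 = 0 + 1 + 0 + 1 + 0 + 1 + 0 + 1 = 4 ≡ 0 (mod 2).
  s_2 = 1 + 1 + 0 + 0 + 0 + 1 + 0 + 1 = 4 ≡ 0 (mod 2).
  s_3 = 1 + 1 + 0 + 0 + 0 + 1 + 0 + 1 = 4 ≡ 0 (mod 2).
  s_4 = 1 + 1 + 1 + 0 + 1 + 1 + 1 + 1 = 7 ≡ 1 (mod 2).
s = (0, 0, 0, 1)^T — this equals column 1 of H (binary 0001), so error is at position 1.
Correct: flip bit 1 of r = 111110001010101 to get c = 011110001010101.


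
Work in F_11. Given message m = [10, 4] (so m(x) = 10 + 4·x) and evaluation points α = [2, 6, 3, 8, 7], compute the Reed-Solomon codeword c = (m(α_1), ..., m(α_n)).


c = [7, 1, 0, 9, 5]

Message polynomial: m(x) = 10 + 4·x (mod 11).
For each evaluation point α_i, compute m(α_i) mod 11:
  α_1 = 2: Horner steps 4 → 7, so m(2) = 7.
  α_2 = 6: Horner steps 4 → 1, so m(6) = 1.
  α_3 = 3: Horner steps 4 → 0, so m(3) = 0.
  α_4 = 8: Horner steps 4 → 9, so m(8) = 9.
  α_5 = 7: Horner steps 4 → 5, so m(7) = 5.
Codeword c = [7, 1, 0, 9, 5] ∈ F_11^5.


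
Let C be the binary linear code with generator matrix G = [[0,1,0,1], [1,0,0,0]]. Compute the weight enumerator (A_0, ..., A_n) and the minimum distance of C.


Weight distribution: A_0 = 1, A_1 = 1, A_2 = 1, A_3 = 1. Minimum distance d = 1.

Enumerate all 2^2 = 4 messages m ∈ F_2^2.
For each, compute codeword c = mG in F_2^4, then tally its weight.
  m = 00 → c = 0000, weight = 0.
  m = 10 → c = 0101, weight = 2.
  m = 01 → c = 1000, weight = 1.
  m = 11 → c = 1101, weight = 3.
Tally weights:
  weight 0: 1 codewords.
  weight 1: 1 codewords.
  weight 2: 1 codewords.
  weight 3: 1 codewords.
Minimum distance d = smallest w > 0 with A_w > 0 = 1.
Sanity: Σ A_w = 4 = 2^2 = 4 ✓.


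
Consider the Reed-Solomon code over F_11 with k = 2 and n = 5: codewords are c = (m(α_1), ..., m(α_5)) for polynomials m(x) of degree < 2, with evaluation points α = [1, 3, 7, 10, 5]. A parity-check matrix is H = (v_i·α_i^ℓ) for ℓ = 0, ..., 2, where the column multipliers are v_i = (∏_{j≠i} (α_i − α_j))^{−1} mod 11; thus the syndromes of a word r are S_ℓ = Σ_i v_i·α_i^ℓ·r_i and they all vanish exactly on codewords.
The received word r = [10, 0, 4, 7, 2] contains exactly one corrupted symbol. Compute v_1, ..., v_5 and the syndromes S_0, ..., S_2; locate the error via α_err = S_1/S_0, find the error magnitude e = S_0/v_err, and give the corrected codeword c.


S = (4, 4, 4), error at position 1, error magnitude e = 1, c = [9, 0, 4, 7, 2].

Step 1: column multipliers v_i = (∏_{j≠i}(α_i − α_j))^{−1} mod 11.
  i = 1 (α = 1): (1−3)(1−7)(1−10)(1−5) = (−2)·(−6)·(−9)·(−4) = 432 ≡ 3, so v_1 = 3^{−1} = 4 (mod 11).
  i = 2 (α = 3): (3−1)(3−7)(3−10)(3−5) = 2·(−4)·(−7)·(−2) = −112 ≡ 9, so v_2 = 9^{−1} = 5 (mod 11).
  i = 3 (α = 7): (7−1)(7−3)(7−10)(7−5) = 6·4·(−3)·2 = −144 ≡ 10, so v_3 = 10^{−1} = 10 (mod 11).
  i = 4 (α = 10): (10−1)(10−3)(10−7)(10−5) = 9·7·3·5 = 945 ≡ 10, so v_4 = 10^{−1} = 10 (mod 11).
  i = 5 (α = 5): (5−1)(5−3)(5−7)(5−10) = 4·2·(−2)·(−5) = 80 ≡ 3, so v_5 = 3^{−1} = 4 (mod 11).
  v = [4, 5, 10, 10, 4].
Step 2: syndromes of r = [10, 0, 4, 7, 2] (all sums mod 11).
  S_0 = Σ v_i r_i = 4·10 + 5·0 + 10·4 + 10·7 + 4·2 = 158 ≡ 4.
  S_1 = Σ v_i α_i r_i = 4·1·10 + 5·3·0 + 10·7·4 + 10·10·7 + 4·5·2 = 1060 ≡ 4.
  α_i^2 mod 11 = [1, 9, 5, 1, 3].
  S_2 = Σ v_i α_i^2 r_i = 4·1·10 + 5·9·0 + 10·5·4 + 10·1·7 + 4·3·2 = 334 ≡ 4.
  S = (4, 4, 4) ≠ 0, so r is not a codeword (an error is present).
Step 3: locate the error. For a single error e at position i, S_ℓ = v_i·e·α_i^ℓ, so α_err = S_1/S_0.
  S_0^{−1} = 4^{−1} = 3 (mod 11), so α_err = 4·3 = 12 ≡ 1 = α_1. Error position i = 1.
  Consistency check: S_2/S_1 = 4·3 = 12 ≡ 1 = α_err ✓ (single-error assumption holds).
Step 4: error magnitude e = S_0/v_1 = S_0·∏_{j≠1}(α_1 − α_j) = 4·3 = 12 ≡ 1 (mod 11).
Step 5: correct position 1: c_1 = r_1 − e = 10 − 1 ≡ 9 (mod 11). Hence c = [9, 0, 4, 7, 2].
  Check: interpolating c through the α_i gives m(x) = 8 + 1·x (degree < 2) with m(α_i) = c_i for every i, so c is indeed a codeword.
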